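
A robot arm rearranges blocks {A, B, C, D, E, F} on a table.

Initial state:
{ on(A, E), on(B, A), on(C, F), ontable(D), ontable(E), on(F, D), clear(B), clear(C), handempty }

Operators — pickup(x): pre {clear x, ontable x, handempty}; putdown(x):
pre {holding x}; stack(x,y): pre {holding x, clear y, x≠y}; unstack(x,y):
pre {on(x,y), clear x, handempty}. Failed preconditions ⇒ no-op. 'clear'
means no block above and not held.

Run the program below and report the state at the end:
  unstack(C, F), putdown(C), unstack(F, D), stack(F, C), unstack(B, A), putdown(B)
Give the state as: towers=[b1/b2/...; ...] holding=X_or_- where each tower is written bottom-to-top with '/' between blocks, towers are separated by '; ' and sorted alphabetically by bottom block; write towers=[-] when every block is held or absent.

step 1 (unstack(C, F)): towers=[D/F; E/A/B] holding=C
step 2 (putdown(C)): towers=[C; D/F; E/A/B] holding=-
step 3 (unstack(F, D)): towers=[C; D; E/A/B] holding=F
step 4 (stack(F, C)): towers=[C/F; D; E/A/B] holding=-
step 5 (unstack(B, A)): towers=[C/F; D; E/A] holding=B
step 6 (putdown(B)): towers=[B; C/F; D; E/A] holding=-

towers=[B; C/F; D; E/A] holding=-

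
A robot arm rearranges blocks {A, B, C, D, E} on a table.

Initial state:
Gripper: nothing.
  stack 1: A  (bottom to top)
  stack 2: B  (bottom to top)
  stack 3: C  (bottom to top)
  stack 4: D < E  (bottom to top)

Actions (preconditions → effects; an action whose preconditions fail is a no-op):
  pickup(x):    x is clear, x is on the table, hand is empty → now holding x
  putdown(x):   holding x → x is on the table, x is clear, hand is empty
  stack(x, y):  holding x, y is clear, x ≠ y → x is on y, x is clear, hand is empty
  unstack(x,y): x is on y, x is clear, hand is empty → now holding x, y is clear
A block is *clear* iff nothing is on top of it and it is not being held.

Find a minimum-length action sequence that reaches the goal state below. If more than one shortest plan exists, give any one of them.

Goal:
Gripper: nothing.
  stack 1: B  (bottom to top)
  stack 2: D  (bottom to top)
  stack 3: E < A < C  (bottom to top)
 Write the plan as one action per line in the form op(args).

step 1 (unstack(E, D)): towers=[A; B; C; D] holding=E
step 2 (putdown(E)): towers=[A; B; C; D; E] holding=-
step 3 (pickup(A)): towers=[B; C; D; E] holding=A
step 4 (stack(A, E)): towers=[B; C; D; E/A] holding=-
step 5 (pickup(C)): towers=[B; D; E/A] holding=C
step 6 (stack(C, A)): towers=[B; D; E/A/C] holding=-
goal check: towers=[B; D; E/A/C] holding=- — reached (length 6, optimal by BFS)

unstack(E, D)
putdown(E)
pickup(A)
stack(A, E)
pickup(C)
stack(C, A)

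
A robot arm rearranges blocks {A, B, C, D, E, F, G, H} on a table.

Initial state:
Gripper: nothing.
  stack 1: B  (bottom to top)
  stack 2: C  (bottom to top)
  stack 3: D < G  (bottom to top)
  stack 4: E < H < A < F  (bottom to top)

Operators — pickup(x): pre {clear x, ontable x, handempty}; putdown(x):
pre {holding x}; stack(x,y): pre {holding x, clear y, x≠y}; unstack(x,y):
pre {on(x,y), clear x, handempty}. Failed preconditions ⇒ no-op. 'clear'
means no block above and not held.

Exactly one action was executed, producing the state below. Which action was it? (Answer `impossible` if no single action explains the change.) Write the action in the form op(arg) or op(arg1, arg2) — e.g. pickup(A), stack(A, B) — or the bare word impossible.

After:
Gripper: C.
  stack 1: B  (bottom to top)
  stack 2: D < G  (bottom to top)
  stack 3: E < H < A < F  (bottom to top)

target: towers=[B; D/G; E/H/A/F] holding=C
     unstack(G, D) → towers=[B; C; D; E/H/A/F] holding=G
         pickup(B) → towers=[C; D/G; E/H/A/F] holding=B
     unstack(F, A) → towers=[B; C; D/G; E/H/A] holding=F
         pickup(C) → towers=[B; D/G; E/H/A/F] holding=C  ← match

pickup(C)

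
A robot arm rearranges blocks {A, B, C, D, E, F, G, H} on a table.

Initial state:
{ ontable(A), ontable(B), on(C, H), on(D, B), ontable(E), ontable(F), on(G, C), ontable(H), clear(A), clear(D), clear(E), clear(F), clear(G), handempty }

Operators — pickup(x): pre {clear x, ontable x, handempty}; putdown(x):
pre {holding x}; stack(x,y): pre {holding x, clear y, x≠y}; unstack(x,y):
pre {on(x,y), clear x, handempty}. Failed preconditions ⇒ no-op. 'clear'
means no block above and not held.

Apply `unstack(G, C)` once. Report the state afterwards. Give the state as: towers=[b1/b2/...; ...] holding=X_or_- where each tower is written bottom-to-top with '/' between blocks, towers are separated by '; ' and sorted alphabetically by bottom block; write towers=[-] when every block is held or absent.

before: towers=[A; B/D; E; F; H/C/G] holding=-
pre[unstack(G, C)]: on(G,C) yes, clear(G) yes, handempty yes
all met → apply unstack(G, C)
after:  towers=[A; B/D; E; F; H/C] holding=G

towers=[A; B/D; E; F; H/C] holding=G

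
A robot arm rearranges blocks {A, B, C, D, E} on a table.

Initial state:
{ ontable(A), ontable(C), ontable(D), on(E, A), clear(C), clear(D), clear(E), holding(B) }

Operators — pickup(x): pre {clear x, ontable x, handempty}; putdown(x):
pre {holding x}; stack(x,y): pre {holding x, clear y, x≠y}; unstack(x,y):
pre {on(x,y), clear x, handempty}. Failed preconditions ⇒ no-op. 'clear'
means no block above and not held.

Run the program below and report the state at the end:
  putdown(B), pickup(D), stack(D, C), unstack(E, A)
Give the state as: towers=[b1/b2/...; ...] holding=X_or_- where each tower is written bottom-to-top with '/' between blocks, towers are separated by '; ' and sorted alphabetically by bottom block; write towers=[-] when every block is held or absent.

step 1 (putdown(B)): towers=[A/E; B; C; D] holding=-
step 2 (pickup(D)): towers=[A/E; B; C] holding=D
step 3 (stack(D, C)): towers=[A/E; B; C/D] holding=-
step 4 (unstack(E, A)): towers=[A; B; C/D] holding=E

towers=[A; B; C/D] holding=E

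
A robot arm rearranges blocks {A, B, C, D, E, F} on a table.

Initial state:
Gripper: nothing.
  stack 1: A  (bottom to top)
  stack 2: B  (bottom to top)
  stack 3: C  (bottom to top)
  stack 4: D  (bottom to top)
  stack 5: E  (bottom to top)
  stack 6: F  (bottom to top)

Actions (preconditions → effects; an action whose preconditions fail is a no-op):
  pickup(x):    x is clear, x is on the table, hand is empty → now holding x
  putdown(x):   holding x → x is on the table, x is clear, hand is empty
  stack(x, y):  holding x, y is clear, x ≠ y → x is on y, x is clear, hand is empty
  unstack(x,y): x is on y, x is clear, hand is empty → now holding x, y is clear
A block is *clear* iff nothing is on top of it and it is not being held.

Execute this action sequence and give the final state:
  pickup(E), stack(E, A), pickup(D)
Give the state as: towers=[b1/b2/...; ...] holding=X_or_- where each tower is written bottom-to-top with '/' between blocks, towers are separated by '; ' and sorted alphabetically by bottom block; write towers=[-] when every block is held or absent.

towers=[A/E; B; C; F] holding=D

step 1 (pickup(E)): towers=[A; B; C; D; F] holding=E
step 2 (stack(E, A)): towers=[A/E; B; C; D; F] holding=-
step 3 (pickup(D)): towers=[A/E; B; C; F] holding=D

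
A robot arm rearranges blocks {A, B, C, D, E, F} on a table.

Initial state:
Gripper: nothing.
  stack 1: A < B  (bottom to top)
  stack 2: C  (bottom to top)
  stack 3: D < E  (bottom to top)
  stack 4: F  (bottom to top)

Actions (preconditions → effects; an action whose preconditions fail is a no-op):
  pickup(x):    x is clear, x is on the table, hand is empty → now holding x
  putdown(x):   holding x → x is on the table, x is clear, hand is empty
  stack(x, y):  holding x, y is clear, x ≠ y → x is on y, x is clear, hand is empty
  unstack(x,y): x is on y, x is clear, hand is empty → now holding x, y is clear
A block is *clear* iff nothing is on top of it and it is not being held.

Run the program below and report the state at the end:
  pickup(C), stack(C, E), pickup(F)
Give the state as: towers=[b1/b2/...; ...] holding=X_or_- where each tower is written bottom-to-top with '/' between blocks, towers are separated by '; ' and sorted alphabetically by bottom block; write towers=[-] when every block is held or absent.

towers=[A/B; D/E/C] holding=F

step 1 (pickup(C)): towers=[A/B; D/E; F] holding=C
step 2 (stack(C, E)): towers=[A/B; D/E/C; F] holding=-
step 3 (pickup(F)): towers=[A/B; D/E/C] holding=F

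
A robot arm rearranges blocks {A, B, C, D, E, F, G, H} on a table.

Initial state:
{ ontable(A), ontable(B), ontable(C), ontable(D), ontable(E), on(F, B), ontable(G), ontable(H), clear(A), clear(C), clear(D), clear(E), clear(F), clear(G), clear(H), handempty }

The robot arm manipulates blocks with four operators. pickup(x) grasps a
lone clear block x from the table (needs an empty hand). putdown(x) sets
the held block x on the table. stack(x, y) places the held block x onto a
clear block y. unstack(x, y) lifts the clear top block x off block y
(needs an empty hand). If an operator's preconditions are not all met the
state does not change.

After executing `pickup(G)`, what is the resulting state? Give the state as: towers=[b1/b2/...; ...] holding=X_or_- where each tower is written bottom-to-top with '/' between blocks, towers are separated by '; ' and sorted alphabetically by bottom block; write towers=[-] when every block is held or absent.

towers=[A; B/F; C; D; E; H] holding=G

before: towers=[A; B/F; C; D; E; G; H] holding=-
pre[pickup(G)]: clear(G) ok, ontable(G) ok, handempty ok
all met → apply pickup(G)
after:  towers=[A; B/F; C; D; E; H] holding=G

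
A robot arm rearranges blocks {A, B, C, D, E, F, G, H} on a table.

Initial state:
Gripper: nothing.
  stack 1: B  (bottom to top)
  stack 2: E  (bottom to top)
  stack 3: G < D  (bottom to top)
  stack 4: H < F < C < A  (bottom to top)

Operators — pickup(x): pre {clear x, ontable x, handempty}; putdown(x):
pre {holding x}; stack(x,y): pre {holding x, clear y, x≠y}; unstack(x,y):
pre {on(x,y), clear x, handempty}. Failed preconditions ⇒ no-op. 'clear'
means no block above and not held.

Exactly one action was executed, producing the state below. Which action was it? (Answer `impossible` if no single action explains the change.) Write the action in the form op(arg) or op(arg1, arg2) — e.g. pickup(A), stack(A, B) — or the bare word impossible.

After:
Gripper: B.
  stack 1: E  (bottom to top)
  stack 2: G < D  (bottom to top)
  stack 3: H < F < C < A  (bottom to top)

target: towers=[E; G/D; H/F/C/A] holding=B
     unstack(A, C) → towers=[B; E; G/D; H/F/C] holding=A
         pickup(E) → towers=[B; G/D; H/F/C/A] holding=E
         pickup(B) → towers=[E; G/D; H/F/C/A] holding=B  ← match
     unstack(D, G) → towers=[B; E; G; H/F/C/A] holding=D

pickup(B)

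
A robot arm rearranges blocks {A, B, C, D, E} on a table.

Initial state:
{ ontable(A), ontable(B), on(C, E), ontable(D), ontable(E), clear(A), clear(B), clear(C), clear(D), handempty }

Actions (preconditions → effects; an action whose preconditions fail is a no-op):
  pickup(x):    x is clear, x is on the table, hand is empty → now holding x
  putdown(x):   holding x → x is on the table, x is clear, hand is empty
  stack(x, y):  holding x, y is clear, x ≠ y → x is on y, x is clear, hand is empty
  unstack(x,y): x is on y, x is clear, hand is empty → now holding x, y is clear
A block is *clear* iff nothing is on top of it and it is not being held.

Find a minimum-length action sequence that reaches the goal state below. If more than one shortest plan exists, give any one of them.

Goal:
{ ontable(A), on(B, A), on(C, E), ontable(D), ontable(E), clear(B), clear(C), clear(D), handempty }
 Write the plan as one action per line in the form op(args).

pickup(B)
stack(B, A)

step 1 (pickup(B)): towers=[A; D; E/C] holding=B
step 2 (stack(B, A)): towers=[A/B; D; E/C] holding=-
goal check: towers=[A/B; D; E/C] holding=- — reached (length 2, optimal by BFS)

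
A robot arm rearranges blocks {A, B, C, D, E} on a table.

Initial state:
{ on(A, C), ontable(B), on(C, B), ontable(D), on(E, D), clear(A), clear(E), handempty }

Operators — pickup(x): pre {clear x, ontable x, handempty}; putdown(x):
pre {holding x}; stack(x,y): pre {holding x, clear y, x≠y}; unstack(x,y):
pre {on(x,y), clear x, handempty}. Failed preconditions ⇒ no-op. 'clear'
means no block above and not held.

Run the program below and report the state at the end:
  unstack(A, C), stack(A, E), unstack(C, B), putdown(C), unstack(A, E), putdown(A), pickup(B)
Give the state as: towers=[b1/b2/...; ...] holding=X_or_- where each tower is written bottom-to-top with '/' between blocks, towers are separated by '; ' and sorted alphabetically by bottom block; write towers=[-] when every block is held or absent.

step 1 (unstack(A, C)): towers=[B/C; D/E] holding=A
step 2 (stack(A, E)): towers=[B/C; D/E/A] holding=-
step 3 (unstack(C, B)): towers=[B; D/E/A] holding=C
step 4 (putdown(C)): towers=[B; C; D/E/A] holding=-
step 5 (unstack(A, E)): towers=[B; C; D/E] holding=A
step 6 (putdown(A)): towers=[A; B; C; D/E] holding=-
step 7 (pickup(B)): towers=[A; C; D/E] holding=B

towers=[A; C; D/E] holding=B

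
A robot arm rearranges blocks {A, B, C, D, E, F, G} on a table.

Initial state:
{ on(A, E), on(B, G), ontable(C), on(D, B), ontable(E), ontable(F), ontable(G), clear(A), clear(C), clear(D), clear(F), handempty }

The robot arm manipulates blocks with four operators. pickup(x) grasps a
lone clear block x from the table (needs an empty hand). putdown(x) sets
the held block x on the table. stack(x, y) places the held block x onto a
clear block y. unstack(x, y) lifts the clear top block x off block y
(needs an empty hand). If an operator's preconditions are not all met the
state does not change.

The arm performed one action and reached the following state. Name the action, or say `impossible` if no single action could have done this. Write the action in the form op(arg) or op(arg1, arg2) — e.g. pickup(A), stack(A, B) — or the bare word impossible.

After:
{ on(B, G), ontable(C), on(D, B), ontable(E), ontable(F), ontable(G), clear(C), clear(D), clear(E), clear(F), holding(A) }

target: towers=[C; E; F; G/B/D] holding=A
         pickup(F) → towers=[C; E/A; G/B/D] holding=F
     unstack(D, B) → towers=[C; E/A; F; G/B] holding=D
     unstack(A, E) → towers=[C; E; F; G/B/D] holding=A  ← match
         pickup(C) → towers=[E/A; F; G/B/D] holding=C

unstack(A, E)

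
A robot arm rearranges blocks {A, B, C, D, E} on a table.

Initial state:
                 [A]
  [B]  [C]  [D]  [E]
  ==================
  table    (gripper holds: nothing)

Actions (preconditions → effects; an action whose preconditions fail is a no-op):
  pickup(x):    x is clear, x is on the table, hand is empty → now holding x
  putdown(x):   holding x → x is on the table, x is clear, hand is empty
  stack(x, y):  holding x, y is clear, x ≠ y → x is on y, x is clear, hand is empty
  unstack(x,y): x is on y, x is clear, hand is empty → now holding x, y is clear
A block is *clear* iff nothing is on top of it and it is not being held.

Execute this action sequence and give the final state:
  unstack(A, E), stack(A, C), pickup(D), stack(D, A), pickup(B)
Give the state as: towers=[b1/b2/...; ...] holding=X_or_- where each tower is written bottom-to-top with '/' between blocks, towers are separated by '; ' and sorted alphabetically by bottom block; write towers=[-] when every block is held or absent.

step 1 (unstack(A, E)): towers=[B; C; D; E] holding=A
step 2 (stack(A, C)): towers=[B; C/A; D; E] holding=-
step 3 (pickup(D)): towers=[B; C/A; E] holding=D
step 4 (stack(D, A)): towers=[B; C/A/D; E] holding=-
step 5 (pickup(B)): towers=[C/A/D; E] holding=B

towers=[C/A/D; E] holding=B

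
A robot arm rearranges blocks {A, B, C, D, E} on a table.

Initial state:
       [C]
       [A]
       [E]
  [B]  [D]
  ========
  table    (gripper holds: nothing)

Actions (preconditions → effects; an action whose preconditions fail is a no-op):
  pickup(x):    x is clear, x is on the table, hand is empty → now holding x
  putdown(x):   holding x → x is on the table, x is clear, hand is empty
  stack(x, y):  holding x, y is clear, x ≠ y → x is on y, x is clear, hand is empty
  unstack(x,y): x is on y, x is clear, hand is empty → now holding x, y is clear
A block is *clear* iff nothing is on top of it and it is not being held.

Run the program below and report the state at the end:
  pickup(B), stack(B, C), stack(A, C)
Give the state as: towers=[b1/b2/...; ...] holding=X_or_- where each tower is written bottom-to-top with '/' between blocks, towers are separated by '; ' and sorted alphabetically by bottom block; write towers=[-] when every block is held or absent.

step 1 (pickup(B)): towers=[D/E/A/C] holding=B
step 2 (stack(B, C)): towers=[D/E/A/C/B] holding=-
step 3 (stack(A, C)) [no-op]: towers=[D/E/A/C/B] holding=-

towers=[D/E/A/C/B] holding=-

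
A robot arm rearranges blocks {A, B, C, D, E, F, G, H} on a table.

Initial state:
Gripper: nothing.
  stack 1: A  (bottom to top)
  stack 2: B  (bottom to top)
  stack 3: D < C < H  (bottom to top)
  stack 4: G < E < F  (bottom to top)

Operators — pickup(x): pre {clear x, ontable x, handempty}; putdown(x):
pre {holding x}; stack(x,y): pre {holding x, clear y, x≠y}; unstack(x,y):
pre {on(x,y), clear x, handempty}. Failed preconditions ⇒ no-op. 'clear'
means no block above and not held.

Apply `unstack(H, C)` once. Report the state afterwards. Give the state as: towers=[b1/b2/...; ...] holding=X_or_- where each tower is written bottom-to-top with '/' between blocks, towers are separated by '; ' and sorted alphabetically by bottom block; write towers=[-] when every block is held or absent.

towers=[A; B; D/C; G/E/F] holding=H

before: towers=[A; B; D/C/H; G/E/F] holding=-
pre[unstack(H, C)]: on(H,C) ok, clear(H) ok, handempty ok
all met → apply unstack(H, C)
after:  towers=[A; B; D/C; G/E/F] holding=H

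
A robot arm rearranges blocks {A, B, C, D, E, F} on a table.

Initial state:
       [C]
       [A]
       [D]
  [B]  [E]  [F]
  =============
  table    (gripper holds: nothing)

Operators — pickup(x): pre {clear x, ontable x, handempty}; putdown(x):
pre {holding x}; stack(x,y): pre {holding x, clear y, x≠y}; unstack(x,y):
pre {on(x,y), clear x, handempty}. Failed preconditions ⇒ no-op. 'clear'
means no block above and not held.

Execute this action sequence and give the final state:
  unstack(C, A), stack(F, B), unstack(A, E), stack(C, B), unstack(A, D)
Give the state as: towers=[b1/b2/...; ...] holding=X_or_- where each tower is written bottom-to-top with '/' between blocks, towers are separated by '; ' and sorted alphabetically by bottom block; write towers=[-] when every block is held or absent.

step 1 (unstack(C, A)): towers=[B; E/D/A; F] holding=C
step 2 (stack(F, B)) [no-op]: towers=[B; E/D/A; F] holding=C
step 3 (unstack(A, E)) [no-op]: towers=[B; E/D/A; F] holding=C
step 4 (stack(C, B)): towers=[B/C; E/D/A; F] holding=-
step 5 (unstack(A, D)): towers=[B/C; E/D; F] holding=A

towers=[B/C; E/D; F] holding=A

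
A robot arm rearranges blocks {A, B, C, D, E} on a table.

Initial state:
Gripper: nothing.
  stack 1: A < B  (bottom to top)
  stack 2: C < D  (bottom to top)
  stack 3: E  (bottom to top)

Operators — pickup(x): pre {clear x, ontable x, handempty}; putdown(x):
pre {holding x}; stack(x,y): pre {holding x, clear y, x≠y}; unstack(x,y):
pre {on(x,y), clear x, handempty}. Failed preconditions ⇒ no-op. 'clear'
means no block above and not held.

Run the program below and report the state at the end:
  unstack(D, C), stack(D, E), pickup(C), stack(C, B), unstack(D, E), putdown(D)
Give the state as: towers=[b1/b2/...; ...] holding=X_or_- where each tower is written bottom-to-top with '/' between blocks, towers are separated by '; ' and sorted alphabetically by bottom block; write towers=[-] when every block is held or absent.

step 1 (unstack(D, C)): towers=[A/B; C; E] holding=D
step 2 (stack(D, E)): towers=[A/B; C; E/D] holding=-
step 3 (pickup(C)): towers=[A/B; E/D] holding=C
step 4 (stack(C, B)): towers=[A/B/C; E/D] holding=-
step 5 (unstack(D, E)): towers=[A/B/C; E] holding=D
step 6 (putdown(D)): towers=[A/B/C; D; E] holding=-

towers=[A/B/C; D; E] holding=-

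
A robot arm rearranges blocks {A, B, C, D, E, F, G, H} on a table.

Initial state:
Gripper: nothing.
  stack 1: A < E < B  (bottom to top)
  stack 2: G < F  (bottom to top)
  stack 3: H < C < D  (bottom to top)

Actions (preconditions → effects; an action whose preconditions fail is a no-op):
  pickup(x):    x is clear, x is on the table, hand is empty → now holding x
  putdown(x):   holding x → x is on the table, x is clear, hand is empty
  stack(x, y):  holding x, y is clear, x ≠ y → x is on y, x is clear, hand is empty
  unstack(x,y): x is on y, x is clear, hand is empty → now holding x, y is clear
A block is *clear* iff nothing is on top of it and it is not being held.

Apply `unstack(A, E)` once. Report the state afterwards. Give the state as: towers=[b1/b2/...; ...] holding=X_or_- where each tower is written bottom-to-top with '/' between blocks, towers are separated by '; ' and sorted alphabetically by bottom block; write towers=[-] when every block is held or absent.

towers=[A/E/B; G/F; H/C/D] holding=-

before: towers=[A/E/B; G/F; H/C/D] holding=-
pre[unstack(A, E)]: on(A,E) ✗, clear(A) ✗, handempty ✓
on(A,E), clear(A) unmet → unstack(A, E) is a no-op
after:  towers=[A/E/B; G/F; H/C/D] holding=-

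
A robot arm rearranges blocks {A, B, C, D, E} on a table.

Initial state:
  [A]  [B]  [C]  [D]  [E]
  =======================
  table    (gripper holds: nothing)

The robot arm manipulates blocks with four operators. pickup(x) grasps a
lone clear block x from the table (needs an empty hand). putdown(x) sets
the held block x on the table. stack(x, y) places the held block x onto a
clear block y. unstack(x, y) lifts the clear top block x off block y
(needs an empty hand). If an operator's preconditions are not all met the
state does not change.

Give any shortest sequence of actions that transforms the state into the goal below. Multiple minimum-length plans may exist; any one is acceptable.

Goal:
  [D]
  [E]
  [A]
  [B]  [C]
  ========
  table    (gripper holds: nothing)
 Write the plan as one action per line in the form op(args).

step 1 (pickup(A)): towers=[B; C; D; E] holding=A
step 2 (stack(A, B)): towers=[B/A; C; D; E] holding=-
step 3 (pickup(E)): towers=[B/A; C; D] holding=E
step 4 (stack(E, A)): towers=[B/A/E; C; D] holding=-
step 5 (pickup(D)): towers=[B/A/E; C] holding=D
step 6 (stack(D, E)): towers=[B/A/E/D; C] holding=-
goal check: towers=[B/A/E/D; C] holding=- — reached (length 6, optimal by BFS)

pickup(A)
stack(A, B)
pickup(E)
stack(E, A)
pickup(D)
stack(D, E)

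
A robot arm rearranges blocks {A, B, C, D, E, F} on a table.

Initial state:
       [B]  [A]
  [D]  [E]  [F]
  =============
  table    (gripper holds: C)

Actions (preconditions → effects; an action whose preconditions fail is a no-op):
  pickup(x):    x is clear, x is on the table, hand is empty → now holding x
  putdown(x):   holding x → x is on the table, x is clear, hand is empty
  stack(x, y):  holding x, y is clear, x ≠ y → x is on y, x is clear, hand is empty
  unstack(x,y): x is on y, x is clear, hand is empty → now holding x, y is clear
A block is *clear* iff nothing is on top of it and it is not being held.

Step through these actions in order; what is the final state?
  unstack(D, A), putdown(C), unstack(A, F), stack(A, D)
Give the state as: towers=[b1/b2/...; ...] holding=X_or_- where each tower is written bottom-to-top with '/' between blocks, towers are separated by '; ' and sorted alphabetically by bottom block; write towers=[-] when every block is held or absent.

towers=[C; D/A; E/B; F] holding=-

step 1 (unstack(D, A)) [no-op]: towers=[D; E/B; F/A] holding=C
step 2 (putdown(C)): towers=[C; D; E/B; F/A] holding=-
step 3 (unstack(A, F)): towers=[C; D; E/B; F] holding=A
step 4 (stack(A, D)): towers=[C; D/A; E/B; F] holding=-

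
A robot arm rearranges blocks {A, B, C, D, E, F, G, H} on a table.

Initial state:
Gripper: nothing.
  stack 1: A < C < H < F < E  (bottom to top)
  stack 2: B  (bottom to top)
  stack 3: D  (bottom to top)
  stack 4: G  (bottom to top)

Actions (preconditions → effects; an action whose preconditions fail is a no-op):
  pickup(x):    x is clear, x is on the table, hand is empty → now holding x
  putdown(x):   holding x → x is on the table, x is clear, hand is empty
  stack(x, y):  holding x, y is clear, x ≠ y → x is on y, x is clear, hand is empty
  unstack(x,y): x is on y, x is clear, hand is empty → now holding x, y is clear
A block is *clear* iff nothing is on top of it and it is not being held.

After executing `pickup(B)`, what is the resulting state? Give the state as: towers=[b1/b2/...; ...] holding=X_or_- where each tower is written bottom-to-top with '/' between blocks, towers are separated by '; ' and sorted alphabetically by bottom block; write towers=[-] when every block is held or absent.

before: towers=[A/C/H/F/E; B; D; G] holding=-
pre[pickup(B)]: clear(B) yes, ontable(B) yes, handempty yes
all met → apply pickup(B)
after:  towers=[A/C/H/F/E; D; G] holding=B

towers=[A/C/H/F/E; D; G] holding=B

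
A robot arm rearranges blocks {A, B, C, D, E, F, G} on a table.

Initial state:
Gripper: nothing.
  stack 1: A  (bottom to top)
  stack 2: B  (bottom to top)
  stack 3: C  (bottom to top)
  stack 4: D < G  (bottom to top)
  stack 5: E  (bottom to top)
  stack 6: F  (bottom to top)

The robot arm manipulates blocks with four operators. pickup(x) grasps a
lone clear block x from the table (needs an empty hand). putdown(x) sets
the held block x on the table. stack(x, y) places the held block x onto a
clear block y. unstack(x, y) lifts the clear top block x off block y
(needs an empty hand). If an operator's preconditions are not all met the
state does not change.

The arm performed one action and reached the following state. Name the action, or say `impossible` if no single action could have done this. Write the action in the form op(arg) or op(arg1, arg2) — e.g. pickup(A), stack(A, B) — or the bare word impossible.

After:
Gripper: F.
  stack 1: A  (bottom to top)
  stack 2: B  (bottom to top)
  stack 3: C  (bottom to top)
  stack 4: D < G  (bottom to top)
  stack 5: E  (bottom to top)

target: towers=[A; B; C; D/G; E] holding=F
         pickup(B) → towers=[A; C; D/G; E; F] holding=B
         pickup(F) → towers=[A; B; C; D/G; E] holding=F  ← match
     unstack(G, D) → towers=[A; B; C; D; E; F] holding=G
         pickup(A) → towers=[B; C; D/G; E; F] holding=A
         pickup(E) → towers=[A; B; C; D/G; F] holding=E
         pickup(C) → towers=[A; B; D/G; E; F] holding=C

pickup(F)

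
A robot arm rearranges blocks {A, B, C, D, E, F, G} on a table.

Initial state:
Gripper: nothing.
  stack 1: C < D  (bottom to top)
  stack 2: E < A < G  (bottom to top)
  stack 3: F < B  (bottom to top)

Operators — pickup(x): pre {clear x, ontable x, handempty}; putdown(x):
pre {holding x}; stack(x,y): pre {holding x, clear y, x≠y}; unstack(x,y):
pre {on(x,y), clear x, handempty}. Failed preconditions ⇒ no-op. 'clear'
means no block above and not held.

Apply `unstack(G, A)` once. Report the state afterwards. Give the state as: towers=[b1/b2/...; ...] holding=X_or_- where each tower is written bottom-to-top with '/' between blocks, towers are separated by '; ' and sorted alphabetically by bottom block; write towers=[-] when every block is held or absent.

before: towers=[C/D; E/A/G; F/B] holding=-
pre[unstack(G, A)]: on(G,A) ✓, clear(G) ✓, handempty ✓
all met → apply unstack(G, A)
after:  towers=[C/D; E/A; F/B] holding=G

towers=[C/D; E/A; F/B] holding=G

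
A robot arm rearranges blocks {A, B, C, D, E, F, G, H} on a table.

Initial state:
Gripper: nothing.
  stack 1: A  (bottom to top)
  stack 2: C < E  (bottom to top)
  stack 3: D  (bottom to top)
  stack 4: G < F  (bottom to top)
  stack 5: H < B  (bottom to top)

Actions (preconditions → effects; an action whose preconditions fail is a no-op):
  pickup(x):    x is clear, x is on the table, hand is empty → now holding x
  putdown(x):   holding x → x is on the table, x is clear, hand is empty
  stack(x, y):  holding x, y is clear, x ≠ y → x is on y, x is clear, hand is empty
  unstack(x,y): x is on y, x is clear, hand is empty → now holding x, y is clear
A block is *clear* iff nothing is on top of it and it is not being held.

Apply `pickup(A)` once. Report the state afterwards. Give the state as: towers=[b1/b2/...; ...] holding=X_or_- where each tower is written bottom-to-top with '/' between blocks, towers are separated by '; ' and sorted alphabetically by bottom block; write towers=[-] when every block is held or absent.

towers=[C/E; D; G/F; H/B] holding=A

before: towers=[A; C/E; D; G/F; H/B] holding=-
pre[pickup(A)]: clear(A) yes, ontable(A) yes, handempty yes
all met → apply pickup(A)
after:  towers=[C/E; D; G/F; H/B] holding=A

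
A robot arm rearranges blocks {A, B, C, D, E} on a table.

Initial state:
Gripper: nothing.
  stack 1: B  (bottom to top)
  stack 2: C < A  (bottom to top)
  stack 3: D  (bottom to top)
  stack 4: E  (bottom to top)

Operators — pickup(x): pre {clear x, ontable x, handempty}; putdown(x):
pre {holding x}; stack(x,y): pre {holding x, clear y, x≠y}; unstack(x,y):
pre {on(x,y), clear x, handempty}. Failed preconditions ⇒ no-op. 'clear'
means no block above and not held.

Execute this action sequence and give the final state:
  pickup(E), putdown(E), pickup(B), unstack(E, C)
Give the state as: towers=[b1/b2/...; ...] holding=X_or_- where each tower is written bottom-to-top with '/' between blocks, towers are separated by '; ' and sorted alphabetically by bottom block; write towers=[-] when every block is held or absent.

step 1 (pickup(E)): towers=[B; C/A; D] holding=E
step 2 (putdown(E)): towers=[B; C/A; D; E] holding=-
step 3 (pickup(B)): towers=[C/A; D; E] holding=B
step 4 (unstack(E, C)) [no-op]: towers=[C/A; D; E] holding=B

towers=[C/A; D; E] holding=B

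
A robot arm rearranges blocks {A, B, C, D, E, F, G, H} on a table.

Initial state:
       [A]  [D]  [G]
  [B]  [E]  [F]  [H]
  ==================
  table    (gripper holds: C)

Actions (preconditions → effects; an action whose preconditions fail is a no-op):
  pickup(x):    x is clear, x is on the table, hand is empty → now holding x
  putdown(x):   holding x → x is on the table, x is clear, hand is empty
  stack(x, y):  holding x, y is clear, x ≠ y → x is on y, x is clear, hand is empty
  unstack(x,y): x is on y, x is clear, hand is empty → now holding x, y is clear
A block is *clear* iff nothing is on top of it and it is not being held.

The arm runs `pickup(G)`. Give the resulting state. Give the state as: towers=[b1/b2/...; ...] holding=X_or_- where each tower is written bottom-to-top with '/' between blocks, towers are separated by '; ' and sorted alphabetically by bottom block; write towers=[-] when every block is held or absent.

towers=[B; E/A; F/D; H/G] holding=C

before: towers=[B; E/A; F/D; H/G] holding=C
pre[pickup(G)]: clear(G) yes, ontable(G) no, handempty no
ontable(G), handempty unmet → pickup(G) is a no-op
after:  towers=[B; E/A; F/D; H/G] holding=C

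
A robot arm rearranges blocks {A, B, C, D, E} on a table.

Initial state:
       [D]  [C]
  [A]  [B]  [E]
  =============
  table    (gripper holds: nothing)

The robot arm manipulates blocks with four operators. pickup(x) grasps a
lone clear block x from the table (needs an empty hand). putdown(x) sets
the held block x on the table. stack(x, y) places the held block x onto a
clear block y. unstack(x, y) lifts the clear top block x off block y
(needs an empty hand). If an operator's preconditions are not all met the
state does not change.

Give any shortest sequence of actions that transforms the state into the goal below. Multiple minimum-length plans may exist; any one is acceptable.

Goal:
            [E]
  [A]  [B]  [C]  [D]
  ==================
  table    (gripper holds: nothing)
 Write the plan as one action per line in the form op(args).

step 1 (unstack(D, B)): towers=[A; B; E/C] holding=D
step 2 (putdown(D)): towers=[A; B; D; E/C] holding=-
step 3 (unstack(C, E)): towers=[A; B; D; E] holding=C
step 4 (putdown(C)): towers=[A; B; C; D; E] holding=-
step 5 (pickup(E)): towers=[A; B; C; D] holding=E
step 6 (stack(E, C)): towers=[A; B; C/E; D] holding=-
goal check: towers=[A; B; C/E; D] holding=- — reached (length 6, optimal by BFS)

unstack(D, B)
putdown(D)
unstack(C, E)
putdown(C)
pickup(E)
stack(E, C)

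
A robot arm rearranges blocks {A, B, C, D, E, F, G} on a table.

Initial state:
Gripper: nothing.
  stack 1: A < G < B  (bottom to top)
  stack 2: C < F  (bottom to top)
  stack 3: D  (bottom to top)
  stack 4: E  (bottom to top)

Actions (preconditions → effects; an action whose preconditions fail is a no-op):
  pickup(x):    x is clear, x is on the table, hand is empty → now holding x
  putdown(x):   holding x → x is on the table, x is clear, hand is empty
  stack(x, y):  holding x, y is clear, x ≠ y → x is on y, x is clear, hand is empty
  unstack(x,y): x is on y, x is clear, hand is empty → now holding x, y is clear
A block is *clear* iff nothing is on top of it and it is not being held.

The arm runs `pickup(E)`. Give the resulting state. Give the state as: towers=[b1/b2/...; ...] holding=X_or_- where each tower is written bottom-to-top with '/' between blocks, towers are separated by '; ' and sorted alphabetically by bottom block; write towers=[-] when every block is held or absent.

towers=[A/G/B; C/F; D] holding=E

before: towers=[A/G/B; C/F; D; E] holding=-
pre[pickup(E)]: clear(E) ok, ontable(E) ok, handempty ok
all met → apply pickup(E)
after:  towers=[A/G/B; C/F; D] holding=E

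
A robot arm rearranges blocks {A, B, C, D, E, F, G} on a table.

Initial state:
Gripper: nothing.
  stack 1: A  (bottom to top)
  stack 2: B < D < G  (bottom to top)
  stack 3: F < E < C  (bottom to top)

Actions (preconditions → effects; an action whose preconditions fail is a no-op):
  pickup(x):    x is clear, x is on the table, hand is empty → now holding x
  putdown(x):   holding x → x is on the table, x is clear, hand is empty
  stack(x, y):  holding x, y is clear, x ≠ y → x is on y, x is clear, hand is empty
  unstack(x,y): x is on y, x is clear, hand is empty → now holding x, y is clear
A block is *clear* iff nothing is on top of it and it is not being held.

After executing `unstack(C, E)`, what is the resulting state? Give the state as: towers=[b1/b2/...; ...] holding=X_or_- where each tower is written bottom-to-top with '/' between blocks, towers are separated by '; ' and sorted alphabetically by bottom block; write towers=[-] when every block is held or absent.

before: towers=[A; B/D/G; F/E/C] holding=-
pre[unstack(C, E)]: on(C,E) yes, clear(C) yes, handempty yes
all met → apply unstack(C, E)
after:  towers=[A; B/D/G; F/E] holding=C

towers=[A; B/D/G; F/E] holding=C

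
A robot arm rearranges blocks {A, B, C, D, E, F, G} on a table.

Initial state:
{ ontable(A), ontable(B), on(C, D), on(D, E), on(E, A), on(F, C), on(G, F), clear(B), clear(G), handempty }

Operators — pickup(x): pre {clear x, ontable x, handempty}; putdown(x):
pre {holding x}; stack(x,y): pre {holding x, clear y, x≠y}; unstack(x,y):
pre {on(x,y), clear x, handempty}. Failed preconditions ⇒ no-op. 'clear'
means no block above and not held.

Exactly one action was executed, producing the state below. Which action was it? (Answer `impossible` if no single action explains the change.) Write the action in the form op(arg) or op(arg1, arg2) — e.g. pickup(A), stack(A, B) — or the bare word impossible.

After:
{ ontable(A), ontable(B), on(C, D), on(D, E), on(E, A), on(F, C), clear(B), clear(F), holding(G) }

target: towers=[A/E/D/C/F; B] holding=G
         pickup(B) → towers=[A/E/D/C/F/G] holding=B
     unstack(G, F) → towers=[A/E/D/C/F; B] holding=G  ← match

unstack(G, F)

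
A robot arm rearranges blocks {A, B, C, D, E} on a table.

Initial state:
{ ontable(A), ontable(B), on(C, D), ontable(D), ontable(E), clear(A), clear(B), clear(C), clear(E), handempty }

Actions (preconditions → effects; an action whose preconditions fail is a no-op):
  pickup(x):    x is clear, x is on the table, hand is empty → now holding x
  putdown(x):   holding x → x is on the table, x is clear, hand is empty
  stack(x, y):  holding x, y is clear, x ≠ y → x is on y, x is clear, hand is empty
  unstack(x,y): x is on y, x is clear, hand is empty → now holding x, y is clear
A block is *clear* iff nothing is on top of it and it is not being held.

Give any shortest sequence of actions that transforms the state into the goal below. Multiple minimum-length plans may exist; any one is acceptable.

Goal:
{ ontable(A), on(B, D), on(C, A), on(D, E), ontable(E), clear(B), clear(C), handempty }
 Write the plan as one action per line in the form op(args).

unstack(C, D)
stack(C, A)
pickup(D)
stack(D, E)
pickup(B)
stack(B, D)

step 1 (unstack(C, D)): towers=[A; B; D; E] holding=C
step 2 (stack(C, A)): towers=[A/C; B; D; E] holding=-
step 3 (pickup(D)): towers=[A/C; B; E] holding=D
step 4 (stack(D, E)): towers=[A/C; B; E/D] holding=-
step 5 (pickup(B)): towers=[A/C; E/D] holding=B
step 6 (stack(B, D)): towers=[A/C; E/D/B] holding=-
goal check: towers=[A/C; E/D/B] holding=- — reached (length 6, optimal by BFS)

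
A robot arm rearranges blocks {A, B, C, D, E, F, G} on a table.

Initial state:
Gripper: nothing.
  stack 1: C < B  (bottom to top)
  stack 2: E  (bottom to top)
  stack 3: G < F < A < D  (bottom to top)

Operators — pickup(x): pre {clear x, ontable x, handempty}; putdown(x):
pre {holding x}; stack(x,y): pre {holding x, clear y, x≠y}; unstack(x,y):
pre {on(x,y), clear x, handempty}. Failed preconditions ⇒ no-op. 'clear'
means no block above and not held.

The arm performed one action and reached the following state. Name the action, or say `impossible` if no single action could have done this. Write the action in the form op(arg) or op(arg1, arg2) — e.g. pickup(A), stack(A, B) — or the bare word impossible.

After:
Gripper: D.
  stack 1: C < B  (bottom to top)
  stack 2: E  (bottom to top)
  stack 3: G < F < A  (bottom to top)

unstack(D, A)

target: towers=[C/B; E; G/F/A] holding=D
     unstack(B, C) → towers=[C; E; G/F/A/D] holding=B
     unstack(D, A) → towers=[C/B; E; G/F/A] holding=D  ← match
         pickup(E) → towers=[C/B; G/F/A/D] holding=E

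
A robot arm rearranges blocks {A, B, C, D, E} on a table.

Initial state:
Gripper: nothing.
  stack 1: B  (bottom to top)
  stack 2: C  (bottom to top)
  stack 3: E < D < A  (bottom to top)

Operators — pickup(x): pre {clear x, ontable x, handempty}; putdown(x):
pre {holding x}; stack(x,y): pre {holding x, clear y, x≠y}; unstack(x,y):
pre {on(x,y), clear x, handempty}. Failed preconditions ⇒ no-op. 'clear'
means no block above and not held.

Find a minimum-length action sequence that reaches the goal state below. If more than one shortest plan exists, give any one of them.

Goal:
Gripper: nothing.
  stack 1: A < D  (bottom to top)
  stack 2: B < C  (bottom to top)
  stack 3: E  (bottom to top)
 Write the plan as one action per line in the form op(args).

step 1 (unstack(A, D)): towers=[B; C; E/D] holding=A
step 2 (putdown(A)): towers=[A; B; C; E/D] holding=-
step 3 (unstack(D, E)): towers=[A; B; C; E] holding=D
step 4 (stack(D, A)): towers=[A/D; B; C; E] holding=-
step 5 (pickup(C)): towers=[A/D; B; E] holding=C
step 6 (stack(C, B)): towers=[A/D; B/C; E] holding=-
goal check: towers=[A/D; B/C; E] holding=- — reached (length 6, optimal by BFS)

unstack(A, D)
putdown(A)
unstack(D, E)
stack(D, A)
pickup(C)
stack(C, B)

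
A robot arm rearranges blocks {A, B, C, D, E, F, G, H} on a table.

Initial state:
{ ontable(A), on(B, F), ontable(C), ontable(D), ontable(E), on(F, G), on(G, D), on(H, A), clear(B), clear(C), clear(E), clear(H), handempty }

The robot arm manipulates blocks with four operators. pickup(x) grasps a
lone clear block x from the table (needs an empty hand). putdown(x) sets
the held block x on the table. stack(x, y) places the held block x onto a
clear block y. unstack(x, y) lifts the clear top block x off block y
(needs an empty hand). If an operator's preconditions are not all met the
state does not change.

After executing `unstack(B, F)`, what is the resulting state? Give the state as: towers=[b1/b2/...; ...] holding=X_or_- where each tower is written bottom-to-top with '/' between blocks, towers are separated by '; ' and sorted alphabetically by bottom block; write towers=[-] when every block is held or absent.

before: towers=[A/H; C; D/G/F/B; E] holding=-
pre[unstack(B, F)]: on(B,F) ok, clear(B) ok, handempty ok
all met → apply unstack(B, F)
after:  towers=[A/H; C; D/G/F; E] holding=B

towers=[A/H; C; D/G/F; E] holding=B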